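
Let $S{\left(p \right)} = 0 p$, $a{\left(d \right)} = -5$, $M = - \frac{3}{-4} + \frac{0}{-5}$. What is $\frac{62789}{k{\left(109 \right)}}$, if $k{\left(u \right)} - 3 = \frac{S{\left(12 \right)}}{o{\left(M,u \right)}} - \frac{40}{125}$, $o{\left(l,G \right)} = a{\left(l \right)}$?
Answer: $\frac{1569725}{67} \approx 23429.0$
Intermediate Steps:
$M = \frac{3}{4}$ ($M = \left(-3\right) \left(- \frac{1}{4}\right) + 0 \left(- \frac{1}{5}\right) = \frac{3}{4} + 0 = \frac{3}{4} \approx 0.75$)
$o{\left(l,G \right)} = -5$
$S{\left(p \right)} = 0$
$k{\left(u \right)} = \frac{67}{25}$ ($k{\left(u \right)} = 3 + \left(\frac{0}{-5} - \frac{40}{125}\right) = 3 + \left(0 \left(- \frac{1}{5}\right) - \frac{8}{25}\right) = 3 + \left(0 - \frac{8}{25}\right) = 3 - \frac{8}{25} = \frac{67}{25}$)
$\frac{62789}{k{\left(109 \right)}} = \frac{62789}{\frac{67}{25}} = 62789 \cdot \frac{25}{67} = \frac{1569725}{67}$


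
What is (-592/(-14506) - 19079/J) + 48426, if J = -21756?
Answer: 7641586893931/157796268 ≈ 48427.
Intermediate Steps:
(-592/(-14506) - 19079/J) + 48426 = (-592/(-14506) - 19079/(-21756)) + 48426 = (-592*(-1/14506) - 19079*(-1/21756)) + 48426 = (296/7253 + 19079/21756) + 48426 = 144819763/157796268 + 48426 = 7641586893931/157796268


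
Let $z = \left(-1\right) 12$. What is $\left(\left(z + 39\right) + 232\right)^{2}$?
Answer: $67081$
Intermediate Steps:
$z = -12$
$\left(\left(z + 39\right) + 232\right)^{2} = \left(\left(-12 + 39\right) + 232\right)^{2} = \left(27 + 232\right)^{2} = 259^{2} = 67081$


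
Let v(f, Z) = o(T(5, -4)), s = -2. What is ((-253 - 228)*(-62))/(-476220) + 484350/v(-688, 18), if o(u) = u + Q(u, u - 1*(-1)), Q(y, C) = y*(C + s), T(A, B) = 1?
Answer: 115328563589/238110 ≈ 4.8435e+5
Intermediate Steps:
Q(y, C) = y*(-2 + C) (Q(y, C) = y*(C - 2) = y*(-2 + C))
o(u) = u + u*(-1 + u) (o(u) = u + u*(-2 + (u - 1*(-1))) = u + u*(-2 + (u + 1)) = u + u*(-2 + (1 + u)) = u + u*(-1 + u))
v(f, Z) = 1 (v(f, Z) = 1² = 1)
((-253 - 228)*(-62))/(-476220) + 484350/v(-688, 18) = ((-253 - 228)*(-62))/(-476220) + 484350/1 = -481*(-62)*(-1/476220) + 484350*1 = 29822*(-1/476220) + 484350 = -14911/238110 + 484350 = 115328563589/238110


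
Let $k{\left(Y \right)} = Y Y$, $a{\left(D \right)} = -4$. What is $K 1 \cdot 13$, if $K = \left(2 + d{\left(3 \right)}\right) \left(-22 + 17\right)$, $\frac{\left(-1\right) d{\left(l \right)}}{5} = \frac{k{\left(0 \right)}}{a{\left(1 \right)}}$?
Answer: $-130$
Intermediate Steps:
$k{\left(Y \right)} = Y^{2}$
$d{\left(l \right)} = 0$ ($d{\left(l \right)} = - 5 \frac{0^{2}}{-4} = - 5 \cdot 0 \left(- \frac{1}{4}\right) = \left(-5\right) 0 = 0$)
$K = -10$ ($K = \left(2 + 0\right) \left(-22 + 17\right) = 2 \left(-5\right) = -10$)
$K 1 \cdot 13 = \left(-10\right) 1 \cdot 13 = \left(-10\right) 13 = -130$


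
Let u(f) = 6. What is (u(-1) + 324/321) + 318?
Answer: 34776/107 ≈ 325.01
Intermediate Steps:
(u(-1) + 324/321) + 318 = (6 + 324/321) + 318 = (6 + 324*(1/321)) + 318 = (6 + 108/107) + 318 = 750/107 + 318 = 34776/107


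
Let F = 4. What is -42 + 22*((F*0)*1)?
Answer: -42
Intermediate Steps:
-42 + 22*((F*0)*1) = -42 + 22*((4*0)*1) = -42 + 22*(0*1) = -42 + 22*0 = -42 + 0 = -42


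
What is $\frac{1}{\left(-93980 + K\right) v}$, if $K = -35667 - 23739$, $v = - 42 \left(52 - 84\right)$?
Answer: $- \frac{1}{206150784} \approx -4.8508 \cdot 10^{-9}$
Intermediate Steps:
$v = 1344$ ($v = \left(-42\right) \left(-32\right) = 1344$)
$K = -59406$
$\frac{1}{\left(-93980 + K\right) v} = \frac{1}{\left(-93980 - 59406\right) 1344} = \frac{1}{-153386} \cdot \frac{1}{1344} = \left(- \frac{1}{153386}\right) \frac{1}{1344} = - \frac{1}{206150784}$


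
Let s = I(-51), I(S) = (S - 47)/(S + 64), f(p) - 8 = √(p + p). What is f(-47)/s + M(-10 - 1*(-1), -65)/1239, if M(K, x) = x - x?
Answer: -52/49 - 13*I*√94/98 ≈ -1.0612 - 1.2861*I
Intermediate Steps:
f(p) = 8 + √2*√p (f(p) = 8 + √(p + p) = 8 + √(2*p) = 8 + √2*√p)
I(S) = (-47 + S)/(64 + S)
s = -98/13 (s = (-47 - 51)/(64 - 51) = -98/13 ≈ -7.5385)
M(K, x) = 0
f(-47)/s + M(-10 - 1*(-1), -65)/1239 = (8 + √2*√(-47))/(-98/13) + 0/1239 = (8 + √2*(I*√47))*(-13/98) + 0*(1/1239) = (8 + I*√94)*(-13/98) + 0 = (-52/49 - 13*I*√94/98) + 0 = -52/49 - 13*I*√94/98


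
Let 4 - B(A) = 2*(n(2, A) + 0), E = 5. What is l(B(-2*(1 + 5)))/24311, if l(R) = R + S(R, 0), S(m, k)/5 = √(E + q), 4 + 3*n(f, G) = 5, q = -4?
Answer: 25/72933 ≈ 0.00034278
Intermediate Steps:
n(f, G) = ⅓ (n(f, G) = -4/3 + (⅓)*5 = -4/3 + 5/3 = ⅓)
B(A) = 10/3 (B(A) = 4 - 2*(⅓ + 0) = 4 - 2/3 = 4 - 1*⅔ = 4 - ⅔ = 10/3)
S(m, k) = 5 (S(m, k) = 5*√(5 - 4) = 5*√1 = 5*1 = 5)
l(R) = 5 + R (l(R) = R + 5 = 5 + R)
l(B(-2*(1 + 5)))/24311 = (5 + 10/3)/24311 = (25/3)*(1/24311) = 25/72933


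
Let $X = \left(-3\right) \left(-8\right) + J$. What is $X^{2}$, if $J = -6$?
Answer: $324$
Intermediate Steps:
$X = 18$ ($X = \left(-3\right) \left(-8\right) - 6 = 24 - 6 = 18$)
$X^{2} = 18^{2} = 324$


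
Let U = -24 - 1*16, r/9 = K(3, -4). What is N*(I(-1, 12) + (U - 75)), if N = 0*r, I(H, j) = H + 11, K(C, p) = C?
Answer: 0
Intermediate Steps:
r = 27 (r = 9*3 = 27)
U = -40 (U = -24 - 16 = -40)
I(H, j) = 11 + H
N = 0 (N = 0*27 = 0)
N*(I(-1, 12) + (U - 75)) = 0*((11 - 1) + (-40 - 75)) = 0*(10 - 115) = 0*(-105) = 0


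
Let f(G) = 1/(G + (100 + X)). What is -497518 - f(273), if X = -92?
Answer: -139802559/281 ≈ -4.9752e+5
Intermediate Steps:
f(G) = 1/(8 + G) (f(G) = 1/(G + (100 - 92)) = 1/(G + 8) = 1/(8 + G))
-497518 - f(273) = -497518 - 1/(8 + 273) = -497518 - 1/281 = -139802559/281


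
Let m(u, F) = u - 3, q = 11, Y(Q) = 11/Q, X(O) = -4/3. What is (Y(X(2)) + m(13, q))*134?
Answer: 469/2 ≈ 234.50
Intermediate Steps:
X(O) = -4/3 (X(O) = -4*1/3 = -4/3)
m(u, F) = -3 + u
(Y(X(2)) + m(13, q))*134 = (11/(-4/3) + (-3 + 13))*134 = (11*(-3/4) + 10)*134 = (-33/4 + 10)*134 = (7/4)*134 = 469/2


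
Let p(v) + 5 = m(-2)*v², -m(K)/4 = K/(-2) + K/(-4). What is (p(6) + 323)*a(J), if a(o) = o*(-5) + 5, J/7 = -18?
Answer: 64770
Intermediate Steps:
J = -126 (J = 7*(-18) = -126)
m(K) = 3*K (m(K) = -4*(K/(-2) + K/(-4)) = -4*(K*(-½) + K*(-¼)) = -4*(-K/2 - K/4) = -(-3)*K = 3*K)
p(v) = -5 - 6*v² (p(v) = -5 + (3*(-2))*v² = -5 - 6*v²)
a(o) = 5 - 5*o (a(o) = -5*o + 5 = 5 - 5*o)
(p(6) + 323)*a(J) = ((-5 - 6*6²) + 323)*(5 - 5*(-126)) = ((-5 - 6*36) + 323)*(5 + 630) = ((-5 - 216) + 323)*635 = (-221 + 323)*635 = 102*635 = 64770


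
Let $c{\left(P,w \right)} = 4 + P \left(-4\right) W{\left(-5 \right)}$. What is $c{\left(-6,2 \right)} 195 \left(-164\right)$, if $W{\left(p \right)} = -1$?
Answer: $639600$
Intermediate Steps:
$c{\left(P,w \right)} = 4 + 4 P$ ($c{\left(P,w \right)} = 4 + P \left(-4\right) \left(-1\right) = 4 + - 4 P \left(-1\right) = 4 + 4 P$)
$c{\left(-6,2 \right)} 195 \left(-164\right) = \left(4 + 4 \left(-6\right)\right) 195 \left(-164\right) = \left(4 - 24\right) 195 \left(-164\right) = \left(-20\right) 195 \left(-164\right) = \left(-3900\right) \left(-164\right) = 639600$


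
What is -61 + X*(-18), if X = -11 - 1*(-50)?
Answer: -763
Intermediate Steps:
X = 39 (X = -11 + 50 = 39)
-61 + X*(-18) = -61 + 39*(-18) = -61 - 702 = -763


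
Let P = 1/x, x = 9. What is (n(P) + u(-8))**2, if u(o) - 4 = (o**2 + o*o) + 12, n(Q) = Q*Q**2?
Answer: 11020170529/531441 ≈ 20736.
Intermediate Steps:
P = 1/9 ≈ 0.11111
n(Q) = Q**3
u(o) = 16 + 2*o**2 (u(o) = 4 + ((o**2 + o*o) + 12) = 4 + ((o**2 + o**2) + 12) = 4 + (2*o**2 + 12) = 4 + (12 + 2*o**2) = 16 + 2*o**2)
(n(P) + u(-8))**2 = ((1/9)**3 + (16 + 2*(-8)**2))**2 = (1/729 + (16 + 2*64))**2 = (1/729 + (16 + 128))**2 = (1/729 + 144)**2 = (104977/729)**2 = 11020170529/531441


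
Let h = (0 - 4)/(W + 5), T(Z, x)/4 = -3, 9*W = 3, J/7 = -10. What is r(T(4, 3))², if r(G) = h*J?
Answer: 11025/4 ≈ 2756.3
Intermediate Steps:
J = -70 (J = 7*(-10) = -70)
W = ⅓ (W = (⅑)*3 = ⅓ ≈ 0.33333)
T(Z, x) = -12 (T(Z, x) = 4*(-3) = -12)
h = -¾ (h = (0 - 4)/(⅓ + 5) = -4/16/3 = -4*3/16 = -¾ ≈ -0.75000)
r(G) = 105/2 (r(G) = -¾*(-70) = 105/2)
r(T(4, 3))² = (105/2)² = 11025/4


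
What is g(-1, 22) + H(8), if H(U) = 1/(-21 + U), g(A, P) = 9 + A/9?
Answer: 1031/117 ≈ 8.8120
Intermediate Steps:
g(A, P) = 9 + A/9 (g(A, P) = 9 + A*(⅑) = 9 + A/9)
g(-1, 22) + H(8) = (9 + (⅑)*(-1)) + 1/(-21 + 8) = (9 - ⅑) + 1/(-13) = 80/9 - 1/13 = 1031/117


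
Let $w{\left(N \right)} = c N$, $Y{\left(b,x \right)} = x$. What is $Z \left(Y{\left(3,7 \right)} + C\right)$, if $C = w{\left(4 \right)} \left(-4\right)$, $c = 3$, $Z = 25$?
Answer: $-1025$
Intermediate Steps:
$w{\left(N \right)} = 3 N$
$C = -48$ ($C = 3 \cdot 4 \left(-4\right) = 12 \left(-4\right) = -48$)
$Z \left(Y{\left(3,7 \right)} + C\right) = 25 \left(7 - 48\right) = 25 \left(-41\right) = -1025$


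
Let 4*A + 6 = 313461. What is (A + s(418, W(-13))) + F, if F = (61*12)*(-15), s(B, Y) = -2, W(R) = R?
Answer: 269527/4 ≈ 67382.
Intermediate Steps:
A = 313455/4 (A = -3/2 + (1/4)*313461 = -3/2 + 313461/4 = 313455/4 ≈ 78364.)
F = -10980 (F = 732*(-15) = -10980)
(A + s(418, W(-13))) + F = (313455/4 - 2) - 10980 = 313447/4 - 10980 = 269527/4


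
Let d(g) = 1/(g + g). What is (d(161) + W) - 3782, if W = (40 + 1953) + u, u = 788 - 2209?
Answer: -1033619/322 ≈ -3210.0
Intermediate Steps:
u = -1421
d(g) = 1/(2*g)
W = 572 (W = (40 + 1953) - 1421 = 1993 - 1421 = 572)
(d(161) + W) - 3782 = ((1/2)/161 + 572) - 3782 = ((1/2)*(1/161) + 572) - 3782 = (1/322 + 572) - 3782 = 184185/322 - 3782 = -1033619/322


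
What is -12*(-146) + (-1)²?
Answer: 1753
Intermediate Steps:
-12*(-146) + (-1)² = 1752 + 1 = 1753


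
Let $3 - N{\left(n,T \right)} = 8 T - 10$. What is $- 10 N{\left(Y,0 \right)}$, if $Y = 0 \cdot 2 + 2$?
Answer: $-130$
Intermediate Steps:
$Y = 2$ ($Y = 0 + 2 = 2$)
$N{\left(n,T \right)} = 13 - 8 T$ ($N{\left(n,T \right)} = 3 - \left(8 T - 10\right) = 3 - \left(-10 + 8 T\right) = 13 - 8 T$)
$- 10 N{\left(Y,0 \right)} = - 10 \left(13 - 0\right) = - 10 \left(13 + 0\right) = \left(-10\right) 13 = -130$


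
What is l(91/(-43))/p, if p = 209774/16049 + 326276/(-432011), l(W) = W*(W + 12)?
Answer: -7661345715595/4510940425986 ≈ -1.6984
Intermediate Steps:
l(W) = W*(12 + W)
p = 85388271990/6933344539 (p = 209774*(1/16049) + 326276*(-1/432011) = 209774/16049 - 326276/432011 = 85388271990/6933344539 ≈ 12.316)
l(91/(-43))/p = ((91/(-43))*(12 + 91/(-43)))/(85388271990/6933344539) = ((91*(-1/43))*(12 + 91*(-1/43)))*(6933344539/85388271990) = -91*(12 - 91/43)/43*(6933344539/85388271990) = -91/43*425/43*(6933344539/85388271990) = -38675/1849*6933344539/85388271990 = -7661345715595/4510940425986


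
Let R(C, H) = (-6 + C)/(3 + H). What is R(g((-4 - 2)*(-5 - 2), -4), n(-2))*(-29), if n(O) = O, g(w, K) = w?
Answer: -1044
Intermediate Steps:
R(C, H) = (-6 + C)/(3 + H)
R(g((-4 - 2)*(-5 - 2), -4), n(-2))*(-29) = ((-6 + (-4 - 2)*(-5 - 2))/(3 - 2))*(-29) = ((-6 - 6*(-7))/1)*(-29) = (1*(-6 + 42))*(-29) = (1*36)*(-29) = 36*(-29) = -1044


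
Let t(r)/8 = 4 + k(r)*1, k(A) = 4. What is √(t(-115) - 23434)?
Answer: I*√23370 ≈ 152.87*I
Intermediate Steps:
t(r) = 64 (t(r) = 8*(4 + 4*1) = 8*(4 + 4) = 8*8 = 64)
√(t(-115) - 23434) = √(64 - 23434) = √(-23370) = I*√23370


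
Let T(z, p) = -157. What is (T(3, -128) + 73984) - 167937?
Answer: -94110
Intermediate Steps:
(T(3, -128) + 73984) - 167937 = (-157 + 73984) - 167937 = 73827 - 167937 = -94110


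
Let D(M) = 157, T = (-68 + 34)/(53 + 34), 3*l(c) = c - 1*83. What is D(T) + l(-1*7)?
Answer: 127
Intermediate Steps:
l(c) = -83/3 + c/3 (l(c) = (c - 1*83)/3 = (c - 83)/3 = (-83 + c)/3 = -83/3 + c/3)
T = -34/87 ≈ -0.39080
D(T) + l(-1*7) = 157 + (-83/3 + (-1*7)/3) = 157 + (-83/3 + (⅓)*(-7)) = 157 + (-83/3 - 7/3) = 157 - 30 = 127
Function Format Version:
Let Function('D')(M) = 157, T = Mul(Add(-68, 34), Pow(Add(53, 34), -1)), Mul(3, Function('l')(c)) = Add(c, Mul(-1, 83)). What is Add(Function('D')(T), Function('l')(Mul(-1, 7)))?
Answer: 127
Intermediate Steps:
Function('l')(c) = Add(Rational(-83, 3), Mul(Rational(1, 3), c)) (Function('l')(c) = Mul(Rational(1, 3), Add(c, Mul(-1, 83))) = Mul(Rational(1, 3), Add(c, -83)) = Mul(Rational(1, 3), Add(-83, c)) = Add(Rational(-83, 3), Mul(Rational(1, 3), c)))
T = Rational(-34, 87) (T = Mul(-34, Pow(87, -1)) = Mul(-34, Rational(1, 87)) = Rational(-34, 87) ≈ -0.39080)
Add(Function('D')(T), Function('l')(Mul(-1, 7))) = Add(157, Add(Rational(-83, 3), Mul(Rational(1, 3), Mul(-1, 7)))) = Add(157, Add(Rational(-83, 3), Mul(Rational(1, 3), -7))) = Add(157, Add(Rational(-83, 3), Rational(-7, 3))) = Add(157, -30) = 127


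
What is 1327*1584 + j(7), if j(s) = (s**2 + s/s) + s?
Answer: 2102025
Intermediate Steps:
j(s) = 1 + s + s**2 (j(s) = (s**2 + 1) + s = (1 + s**2) + s = 1 + s + s**2)
1327*1584 + j(7) = 1327*1584 + (1 + 7 + 7**2) = 2101968 + (1 + 7 + 49) = 2101968 + 57 = 2102025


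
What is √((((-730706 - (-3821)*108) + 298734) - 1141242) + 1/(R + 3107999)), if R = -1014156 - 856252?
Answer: I*√1777528791394593835/1237591 ≈ 1077.3*I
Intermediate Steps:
R = -1870408
√((((-730706 - (-3821)*108) + 298734) - 1141242) + 1/(R + 3107999)) = √((((-730706 - (-3821)*108) + 298734) - 1141242) + 1/(-1870408 + 3107999)) = √((((-730706 - 1*(-412668)) + 298734) - 1141242) + 1/1237591) = √((((-730706 + 412668) + 298734) - 1141242) + 1/1237591) = √(((-318038 + 298734) - 1141242) + 1/1237591) = √((-19304 - 1141242) + 1/1237591) = √(-1160546 + 1/1237591) = √(-1436281284685/1237591) = I*√1777528791394593835/1237591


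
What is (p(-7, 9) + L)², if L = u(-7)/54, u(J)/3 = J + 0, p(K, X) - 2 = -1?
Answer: 121/324 ≈ 0.37346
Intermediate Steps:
p(K, X) = 1 (p(K, X) = 2 - 1 = 1)
u(J) = 3*J (u(J) = 3*(J + 0) = 3*J)
L = -7/18 (L = (3*(-7))/54 = -21*1/54 = -7/18 ≈ -0.38889)
(p(-7, 9) + L)² = (1 - 7/18)² = (11/18)² = 121/324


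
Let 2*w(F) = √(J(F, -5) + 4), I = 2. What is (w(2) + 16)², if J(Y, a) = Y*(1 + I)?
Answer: (32 + √10)²/4 ≈ 309.10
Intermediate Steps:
J(Y, a) = 3*Y (J(Y, a) = Y*(1 + 2) = Y*3 = 3*Y)
w(F) = √(4 + 3*F)/2 (w(F) = √(3*F + 4)/2 = √(4 + 3*F)/2)
(w(2) + 16)² = (√(4 + 3*2)/2 + 16)² = (√(4 + 6)/2 + 16)² = (√10/2 + 16)² = (16 + √10/2)²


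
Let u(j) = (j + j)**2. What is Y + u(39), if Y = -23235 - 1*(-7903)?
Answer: -9248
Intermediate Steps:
Y = -15332 (Y = -23235 + 7903 = -15332)
u(j) = 4*j**2 (u(j) = (2*j)**2 = 4*j**2)
Y + u(39) = -15332 + 4*39**2 = -15332 + 4*1521 = -15332 + 6084 = -9248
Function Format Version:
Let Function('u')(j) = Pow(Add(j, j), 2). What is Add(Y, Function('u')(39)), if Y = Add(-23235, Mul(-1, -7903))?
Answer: -9248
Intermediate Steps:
Y = -15332 (Y = Add(-23235, 7903) = -15332)
Function('u')(j) = Mul(4, Pow(j, 2)) (Function('u')(j) = Pow(Mul(2, j), 2) = Mul(4, Pow(j, 2)))
Add(Y, Function('u')(39)) = Add(-15332, Mul(4, Pow(39, 2))) = Add(-15332, Mul(4, 1521)) = Add(-15332, 6084) = -9248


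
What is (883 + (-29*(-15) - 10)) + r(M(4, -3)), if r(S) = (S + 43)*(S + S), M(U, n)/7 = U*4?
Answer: 36028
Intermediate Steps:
M(U, n) = 28*U (M(U, n) = 7*(U*4) = 7*(4*U) = 28*U)
r(S) = 2*S*(43 + S) (r(S) = (43 + S)*(2*S) = 2*S*(43 + S))
(883 + (-29*(-15) - 10)) + r(M(4, -3)) = (883 + (-29*(-15) - 10)) + 2*(28*4)*(43 + 28*4) = (883 + (435 - 10)) + 2*112*(43 + 112) = (883 + 425) + 2*112*155 = 1308 + 34720 = 36028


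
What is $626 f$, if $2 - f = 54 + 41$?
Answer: $-58218$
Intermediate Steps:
$f = -93$ ($f = 2 - \left(54 + 41\right) = 2 - 95 = -93$)
$626 f = 626 \left(-93\right) = -58218$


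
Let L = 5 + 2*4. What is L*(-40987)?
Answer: -532831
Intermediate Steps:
L = 13 (L = 5 + 8 = 13)
L*(-40987) = 13*(-40987) = -532831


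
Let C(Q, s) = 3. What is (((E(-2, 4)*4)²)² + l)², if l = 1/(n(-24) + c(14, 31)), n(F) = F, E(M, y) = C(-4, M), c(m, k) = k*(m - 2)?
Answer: 52072517744641/121104 ≈ 4.2998e+8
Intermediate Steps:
c(m, k) = k*(-2 + m)
E(M, y) = 3
l = 1/348 (l = 1/(-24 + 31*(-2 + 14)) = 1/(-24 + 31*12) = 1/(-24 + 372) = 1/348 ≈ 0.0028736)
(((E(-2, 4)*4)²)² + l)² = (((3*4)²)² + 1/348)² = ((12²)² + 1/348)² = (144² + 1/348)² = (20736 + 1/348)² = (7216129/348)² = 52072517744641/121104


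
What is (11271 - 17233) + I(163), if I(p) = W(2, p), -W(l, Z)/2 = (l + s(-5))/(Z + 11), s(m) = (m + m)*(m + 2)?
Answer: -518726/87 ≈ -5962.4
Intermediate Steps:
s(m) = 2*m*(2 + m) (s(m) = (2*m)*(2 + m) = 2*m*(2 + m))
W(l, Z) = -2*(30 + l)/(11 + Z) (W(l, Z) = -2*(l + 2*(-5)*(2 - 5))/(Z + 11) = -2*(l + 2*(-5)*(-3))/(11 + Z) = -2*(l + 30)/(11 + Z) = -2*(30 + l)/(11 + Z))
I(p) = -64/(11 + p) (I(p) = 2*(-30 - 1*2)/(11 + p) = 2*(-30 - 2)/(11 + p) = 2*(-32)/(11 + p) = -64/(11 + p))
(11271 - 17233) + I(163) = (11271 - 17233) - 64/(11 + 163) = -5962 - 64/174 = -5962 - 64*1/174 = -5962 - 32/87 = -518726/87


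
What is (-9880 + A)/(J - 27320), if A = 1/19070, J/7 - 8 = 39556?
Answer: -188411599/4760405960 ≈ -0.039579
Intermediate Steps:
J = 276948 (J = 56 + 7*39556 = 56 + 276892 = 276948)
A = 1/19070 ≈ 5.2438e-5
(-9880 + A)/(J - 27320) = (-9880 + 1/19070)/(276948 - 27320) = -188411599/19070/249628 = -188411599/19070*1/249628 = -188411599/4760405960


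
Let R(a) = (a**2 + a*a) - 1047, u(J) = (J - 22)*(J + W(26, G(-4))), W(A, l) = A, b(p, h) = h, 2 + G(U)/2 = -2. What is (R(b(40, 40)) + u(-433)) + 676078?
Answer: 863416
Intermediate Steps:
G(U) = -8 (G(U) = -4 + 2*(-2) = -4 - 4 = -8)
u(J) = (-22 + J)*(26 + J) (u(J) = (J - 22)*(J + 26) = (-22 + J)*(26 + J))
R(a) = -1047 + 2*a**2 (R(a) = (a**2 + a**2) - 1047 = 2*a**2 - 1047 = -1047 + 2*a**2)
(R(b(40, 40)) + u(-433)) + 676078 = ((-1047 + 2*40**2) + (-572 + (-433)**2 + 4*(-433))) + 676078 = ((-1047 + 2*1600) + (-572 + 187489 - 1732)) + 676078 = ((-1047 + 3200) + 185185) + 676078 = (2153 + 185185) + 676078 = 187338 + 676078 = 863416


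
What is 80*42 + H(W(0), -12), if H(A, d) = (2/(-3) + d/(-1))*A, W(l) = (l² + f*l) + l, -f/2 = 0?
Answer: 3360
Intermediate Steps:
f = 0 (f = -2*0 = 0)
W(l) = l + l² (W(l) = (l² + 0*l) + l = (l² + 0) + l = l² + l = l + l²)
H(A, d) = A*(-⅔ - d) (H(A, d) = (2*(-⅓) + d*(-1))*A = (-⅔ - d)*A = A*(-⅔ - d))
80*42 + H(W(0), -12) = 80*42 - 0*(1 + 0)*(2 + 3*(-12))/3 = 3360 - 0*1*(2 - 36)/3 = 3360 - ⅓*0*(-34) = 3360 + 0 = 3360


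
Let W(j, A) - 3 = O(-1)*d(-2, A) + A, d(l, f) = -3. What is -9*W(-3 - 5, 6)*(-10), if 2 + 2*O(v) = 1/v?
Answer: 1215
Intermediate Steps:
O(v) = -1 + 1/(2*v)
W(j, A) = 15/2 + A (W(j, A) = 3 + (((1/2 - 1*(-1))/(-1))*(-3) + A) = 3 + (-(1/2 + 1)*(-3) + A) = 3 + (-1*3/2*(-3) + A) = 3 + (-3/2*(-3) + A) = 3 + (9/2 + A) = 15/2 + A)
-9*W(-3 - 5, 6)*(-10) = -9*(15/2 + 6)*(-10) = -9*27/2*(-10) = -243/2*(-10) = 1215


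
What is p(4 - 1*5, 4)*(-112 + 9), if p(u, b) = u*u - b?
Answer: 309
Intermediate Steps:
p(u, b) = u² - b
p(4 - 1*5, 4)*(-112 + 9) = ((4 - 1*5)² - 1*4)*(-112 + 9) = ((4 - 5)² - 4)*(-103) = ((-1)² - 4)*(-103) = (1 - 4)*(-103) = -3*(-103) = 309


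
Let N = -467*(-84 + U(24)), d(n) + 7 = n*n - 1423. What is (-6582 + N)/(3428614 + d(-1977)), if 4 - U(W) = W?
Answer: 5998/1047959 ≈ 0.0057235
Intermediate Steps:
d(n) = -1430 + n² (d(n) = -7 + (n*n - 1423) = -7 + (n² - 1423) = -7 + (-1423 + n²) = -1430 + n²)
U(W) = 4 - W
N = 48568 (N = -467*(-84 + (4 - 1*24)) = -467*(-84 + (4 - 24)) = -467*(-84 - 20) = -467*(-104) = 48568)
(-6582 + N)/(3428614 + d(-1977)) = (-6582 + 48568)/(3428614 + (-1430 + (-1977)²)) = 41986/(3428614 + (-1430 + 3908529)) = 41986/(3428614 + 3907099) = 41986/7335713 = 41986*(1/7335713) = 5998/1047959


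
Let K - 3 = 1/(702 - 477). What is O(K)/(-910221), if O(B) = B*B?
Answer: -35152/3544610625 ≈ -9.9170e-6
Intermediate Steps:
K = 676/225 (K = 3 + 1/(702 - 477) = 3 + 1/225 = 676/225 ≈ 3.0044)
O(B) = B²
O(K)/(-910221) = (676/225)²/(-910221) = (456976/50625)*(-1/910221) = -35152/3544610625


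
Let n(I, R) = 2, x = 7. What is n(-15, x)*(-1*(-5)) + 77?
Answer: 87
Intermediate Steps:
n(-15, x)*(-1*(-5)) + 77 = 2*(-1*(-5)) + 77 = 2*5 + 77 = 10 + 77 = 87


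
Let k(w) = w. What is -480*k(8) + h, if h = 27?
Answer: -3813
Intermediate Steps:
-480*k(8) + h = -480*8 + 27 = -3840 + 27 = -3813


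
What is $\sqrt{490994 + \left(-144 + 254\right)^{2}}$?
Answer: $\sqrt{503094} \approx 709.29$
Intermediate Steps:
$\sqrt{490994 + \left(-144 + 254\right)^{2}} = \sqrt{490994 + 110^{2}} = \sqrt{490994 + 12100} = \sqrt{503094}$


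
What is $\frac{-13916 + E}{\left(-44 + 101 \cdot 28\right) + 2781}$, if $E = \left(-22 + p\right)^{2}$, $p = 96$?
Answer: $- \frac{1688}{1113} \approx -1.5166$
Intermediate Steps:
$E = 5476$ ($E = \left(-22 + 96\right)^{2} = 74^{2} = 5476$)
$\frac{-13916 + E}{\left(-44 + 101 \cdot 28\right) + 2781} = \frac{-13916 + 5476}{\left(-44 + 101 \cdot 28\right) + 2781} = - \frac{8440}{\left(-44 + 2828\right) + 2781} = - \frac{8440}{2784 + 2781} = - \frac{8440}{5565} = \left(-8440\right) \frac{1}{5565} = - \frac{1688}{1113}$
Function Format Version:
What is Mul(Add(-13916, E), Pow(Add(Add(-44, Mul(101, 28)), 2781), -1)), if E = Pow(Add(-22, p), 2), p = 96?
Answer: Rational(-1688, 1113) ≈ -1.5166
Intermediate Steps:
E = 5476 (E = Pow(Add(-22, 96), 2) = Pow(74, 2) = 5476)
Mul(Add(-13916, E), Pow(Add(Add(-44, Mul(101, 28)), 2781), -1)) = Mul(Add(-13916, 5476), Pow(Add(Add(-44, Mul(101, 28)), 2781), -1)) = Mul(-8440, Pow(Add(Add(-44, 2828), 2781), -1)) = Mul(-8440, Pow(Add(2784, 2781), -1)) = Mul(-8440, Pow(5565, -1)) = Mul(-8440, Rational(1, 5565)) = Rational(-1688, 1113)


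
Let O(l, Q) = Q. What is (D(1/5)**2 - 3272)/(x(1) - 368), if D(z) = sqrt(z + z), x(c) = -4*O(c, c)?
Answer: 8179/930 ≈ 8.7946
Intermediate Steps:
x(c) = -4*c
D(z) = sqrt(2)*sqrt(z) (D(z) = sqrt(2*z) = sqrt(2)*sqrt(z))
(D(1/5)**2 - 3272)/(x(1) - 368) = ((sqrt(2)*sqrt(1/5))**2 - 3272)/(-4*1 - 368) = ((sqrt(2)*sqrt(1/5))**2 - 3272)/(-4 - 368) = ((sqrt(2)*(sqrt(5)/5))**2 - 3272)/(-372) = ((sqrt(10)/5)**2 - 3272)*(-1/372) = (2/5 - 3272)*(-1/372) = -16358/5*(-1/372) = 8179/930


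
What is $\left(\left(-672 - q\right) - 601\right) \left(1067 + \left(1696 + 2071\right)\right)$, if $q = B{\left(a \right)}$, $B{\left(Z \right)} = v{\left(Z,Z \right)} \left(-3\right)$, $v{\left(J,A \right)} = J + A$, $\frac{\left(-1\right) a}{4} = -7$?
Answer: $-5341570$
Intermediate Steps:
$a = 28$ ($a = \left(-4\right) \left(-7\right) = 28$)
$v{\left(J,A \right)} = A + J$
$B{\left(Z \right)} = - 6 Z$ ($B{\left(Z \right)} = \left(Z + Z\right) \left(-3\right) = 2 Z \left(-3\right) = - 6 Z$)
$q = -168$ ($q = \left(-6\right) 28 = -168$)
$\left(\left(-672 - q\right) - 601\right) \left(1067 + \left(1696 + 2071\right)\right) = \left(\left(-672 - -168\right) - 601\right) \left(1067 + \left(1696 + 2071\right)\right) = \left(\left(-672 + 168\right) - 601\right) \left(1067 + 3767\right) = \left(-504 - 601\right) 4834 = \left(-1105\right) 4834 = -5341570$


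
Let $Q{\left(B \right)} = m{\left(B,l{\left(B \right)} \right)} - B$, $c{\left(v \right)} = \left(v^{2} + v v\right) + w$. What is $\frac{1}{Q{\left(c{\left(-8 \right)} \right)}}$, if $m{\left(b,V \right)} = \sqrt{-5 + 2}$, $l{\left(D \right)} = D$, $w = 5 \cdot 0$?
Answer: $- \frac{128}{16387} - \frac{i \sqrt{3}}{16387} \approx -0.0078111 - 0.0001057 i$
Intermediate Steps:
$w = 0$
$m{\left(b,V \right)} = i \sqrt{3}$ ($m{\left(b,V \right)} = \sqrt{-3} = i \sqrt{3}$)
$c{\left(v \right)} = 2 v^{2}$ ($c{\left(v \right)} = \left(v^{2} + v v\right) + 0 = \left(v^{2} + v^{2}\right) + 0 = 2 v^{2} + 0 = 2 v^{2}$)
$Q{\left(B \right)} = - B + i \sqrt{3}$ ($Q{\left(B \right)} = i \sqrt{3} - B = - B + i \sqrt{3}$)
$\frac{1}{Q{\left(c{\left(-8 \right)} \right)}} = \frac{1}{- 2 \left(-8\right)^{2} + i \sqrt{3}} = \frac{1}{- 2 \cdot 64 + i \sqrt{3}} = \frac{1}{\left(-1\right) 128 + i \sqrt{3}} = \frac{1}{-128 + i \sqrt{3}}$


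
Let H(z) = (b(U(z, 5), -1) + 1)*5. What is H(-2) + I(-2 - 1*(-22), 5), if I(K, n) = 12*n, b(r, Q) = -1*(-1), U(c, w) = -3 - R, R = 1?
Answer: 70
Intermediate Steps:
U(c, w) = -4 (U(c, w) = -3 - 1*1 = -3 - 1 = -4)
b(r, Q) = 1
H(z) = 10 (H(z) = (1 + 1)*5 = 2*5 = 10)
H(-2) + I(-2 - 1*(-22), 5) = 10 + 12*5 = 10 + 60 = 70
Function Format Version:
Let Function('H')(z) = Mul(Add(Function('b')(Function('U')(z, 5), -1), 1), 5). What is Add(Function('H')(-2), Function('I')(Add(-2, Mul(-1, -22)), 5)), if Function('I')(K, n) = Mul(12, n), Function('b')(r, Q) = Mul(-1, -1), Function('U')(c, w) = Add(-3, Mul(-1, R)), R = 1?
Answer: 70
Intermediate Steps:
Function('U')(c, w) = -4 (Function('U')(c, w) = Add(-3, Mul(-1, 1)) = Add(-3, -1) = -4)
Function('b')(r, Q) = 1
Function('H')(z) = 10 (Function('H')(z) = Mul(Add(1, 1), 5) = Mul(2, 5) = 10)
Add(Function('H')(-2), Function('I')(Add(-2, Mul(-1, -22)), 5)) = Add(10, Mul(12, 5)) = Add(10, 60) = 70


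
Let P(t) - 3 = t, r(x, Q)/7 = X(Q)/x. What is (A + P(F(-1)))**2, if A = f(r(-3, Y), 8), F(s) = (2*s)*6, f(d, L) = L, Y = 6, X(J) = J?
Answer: 1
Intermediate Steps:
r(x, Q) = 7*Q/x (r(x, Q) = 7*(Q/x) = 7*Q/x)
F(s) = 12*s
A = 8
P(t) = 3 + t
(A + P(F(-1)))**2 = (8 + (3 + 12*(-1)))**2 = (8 + (3 - 12))**2 = (8 - 9)**2 = (-1)**2 = 1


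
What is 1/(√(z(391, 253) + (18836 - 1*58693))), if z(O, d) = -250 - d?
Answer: -I*√10090/20180 ≈ -0.0049777*I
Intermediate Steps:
1/(√(z(391, 253) + (18836 - 1*58693))) = 1/(√((-250 - 1*253) + (18836 - 1*58693))) = 1/(√((-250 - 253) + (18836 - 58693))) = 1/(√(-503 - 39857)) = 1/(√(-40360)) = 1/(2*I*√10090) = -I*√10090/20180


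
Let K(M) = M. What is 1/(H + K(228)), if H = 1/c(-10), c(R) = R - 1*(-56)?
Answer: 46/10489 ≈ 0.0043855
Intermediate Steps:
c(R) = 56 + R (c(R) = R + 56 = 56 + R)
H = 1/46 (H = 1/(56 - 10) = 1/46 ≈ 0.021739)
1/(H + K(228)) = 1/(1/46 + 228) = 1/(10489/46) = 46/10489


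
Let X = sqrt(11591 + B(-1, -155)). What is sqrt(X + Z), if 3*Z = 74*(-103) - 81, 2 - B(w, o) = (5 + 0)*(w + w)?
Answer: sqrt(-23109 + 9*sqrt(11603))/3 ≈ 49.598*I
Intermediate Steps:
B(w, o) = 2 - 10*w (B(w, o) = 2 - (5 + 0)*(w + w) = 2 - 5*2*w = 2 - 10*w)
Z = -7703/3 (Z = (74*(-103) - 81)/3 = (-7622 - 81)/3 = (1/3)*(-7703) = -7703/3 ≈ -2567.7)
X = sqrt(11603) (X = sqrt(11591 + (2 - 10*(-1))) = sqrt(11591 + (2 + 10)) = sqrt(11591 + 12) = sqrt(11603) ≈ 107.72)
sqrt(X + Z) = sqrt(sqrt(11603) - 7703/3) = sqrt(-7703/3 + sqrt(11603))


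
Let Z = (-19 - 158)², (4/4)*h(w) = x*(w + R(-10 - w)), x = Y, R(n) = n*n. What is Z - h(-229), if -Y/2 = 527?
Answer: 50340857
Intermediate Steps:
R(n) = n²
Y = -1054 (Y = -2*527 = -1054)
x = -1054
h(w) = -1054*w - 1054*(-10 - w)² (h(w) = -1054*(w + (-10 - w)²) = -1054*w - 1054*(-10 - w)²)
Z = 31329 (Z = (-177)² = 31329)
Z - h(-229) = 31329 - (-1054*(-229) - 1054*(10 - 229)²) = 31329 - (241366 - 1054*(-219)²) = 31329 - (241366 - 1054*47961) = 31329 - (241366 - 50550894) = 31329 - 1*(-50309528) = 31329 + 50309528 = 50340857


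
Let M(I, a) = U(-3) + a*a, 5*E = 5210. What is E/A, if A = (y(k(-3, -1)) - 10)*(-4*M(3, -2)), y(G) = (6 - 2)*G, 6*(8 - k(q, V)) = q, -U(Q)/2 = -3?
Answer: -521/480 ≈ -1.0854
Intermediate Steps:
E = 1042 (E = (⅕)*5210 = 1042)
U(Q) = 6 (U(Q) = -2*(-3) = 6)
k(q, V) = 8 - q/6
M(I, a) = 6 + a² (M(I, a) = 6 + a*a = 6 + a²)
y(G) = 4*G
A = -960 (A = (4*(8 - ⅙*(-3)) - 10)*(-4*(6 + (-2)²)) = (4*(8 + ½) - 10)*(-4*(6 + 4)) = (4*(17/2) - 10)*(-4*10) = (34 - 10)*(-40) = 24*(-40) = -960)
E/A = 1042/(-960) = 1042*(-1/960) = -521/480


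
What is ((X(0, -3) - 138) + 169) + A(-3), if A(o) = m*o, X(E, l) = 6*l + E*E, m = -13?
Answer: 52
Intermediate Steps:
X(E, l) = E² + 6*l (X(E, l) = 6*l + E² = E² + 6*l)
A(o) = -13*o
((X(0, -3) - 138) + 169) + A(-3) = (((0² + 6*(-3)) - 138) + 169) - 13*(-3) = (((0 - 18) - 138) + 169) + 39 = ((-18 - 138) + 169) + 39 = (-156 + 169) + 39 = 13 + 39 = 52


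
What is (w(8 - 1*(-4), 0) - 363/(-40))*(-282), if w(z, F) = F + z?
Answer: -118863/20 ≈ -5943.1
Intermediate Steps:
(w(8 - 1*(-4), 0) - 363/(-40))*(-282) = ((0 + (8 - 1*(-4))) - 363/(-40))*(-282) = ((0 + (8 + 4)) - 363*(-1/40))*(-282) = ((0 + 12) + 363/40)*(-282) = (12 + 363/40)*(-282) = (843/40)*(-282) = -118863/20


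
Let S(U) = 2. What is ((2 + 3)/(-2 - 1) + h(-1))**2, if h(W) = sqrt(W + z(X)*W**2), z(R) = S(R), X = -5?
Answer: 4/9 ≈ 0.44444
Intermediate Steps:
z(R) = 2
h(W) = sqrt(W + 2*W**2)
((2 + 3)/(-2 - 1) + h(-1))**2 = ((2 + 3)/(-2 - 1) + sqrt(-(1 + 2*(-1))))**2 = (5/(-3) + sqrt(-(1 - 2)))**2 = (5*(-1/3) + sqrt(-1*(-1)))**2 = (-5/3 + sqrt(1))**2 = (-5/3 + 1)**2 = (-2/3)**2 = 4/9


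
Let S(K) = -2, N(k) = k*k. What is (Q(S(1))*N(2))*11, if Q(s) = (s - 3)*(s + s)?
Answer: 880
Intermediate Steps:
N(k) = k**2
Q(s) = 2*s*(-3 + s) (Q(s) = (-3 + s)*(2*s) = 2*s*(-3 + s))
(Q(S(1))*N(2))*11 = ((2*(-2)*(-3 - 2))*2**2)*11 = ((2*(-2)*(-5))*4)*11 = (20*4)*11 = 80*11 = 880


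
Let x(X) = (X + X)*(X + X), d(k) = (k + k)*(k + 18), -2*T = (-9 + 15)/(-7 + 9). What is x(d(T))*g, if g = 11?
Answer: 107811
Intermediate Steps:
T = -3/2 (T = -(-9 + 15)/(2*(-7 + 9)) = -3/2 ≈ -1.5000)
d(k) = 2*k*(18 + k) (d(k) = (2*k)*(18 + k) = 2*k*(18 + k))
x(X) = 4*X² (x(X) = (2*X)*(2*X) = 4*X²)
x(d(T))*g = (4*(2*(-3/2)*(18 - 3/2))²)*11 = (4*(2*(-3/2)*(33/2))²)*11 = (4*(-99/2)²)*11 = (4*(9801/4))*11 = 9801*11 = 107811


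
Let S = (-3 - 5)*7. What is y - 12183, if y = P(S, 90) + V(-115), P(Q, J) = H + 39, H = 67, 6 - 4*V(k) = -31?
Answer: -48271/4 ≈ -12068.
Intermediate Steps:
V(k) = 37/4 (V(k) = 3/2 - 1/4*(-31) = 3/2 + 31/4 = 37/4)
S = -56 (S = -8*7 = -56)
P(Q, J) = 106 (P(Q, J) = 67 + 39 = 106)
y = 461/4 (y = 106 + 37/4 = 461/4 ≈ 115.25)
y - 12183 = 461/4 - 12183 = -48271/4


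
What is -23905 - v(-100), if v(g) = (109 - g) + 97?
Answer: -24211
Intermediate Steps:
v(g) = 206 - g
-23905 - v(-100) = -23905 - (206 - 1*(-100)) = -23905 - (206 + 100) = -23905 - 1*306 = -23905 - 306 = -24211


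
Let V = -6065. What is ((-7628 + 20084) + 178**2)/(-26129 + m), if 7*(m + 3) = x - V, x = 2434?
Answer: -61796/34885 ≈ -1.7714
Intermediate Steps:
m = 8478/7 (m = -3 + (2434 - 1*(-6065))/7 = -3 + (2434 + 6065)/7 = -3 + (1/7)*8499 = -3 + 8499/7 = 8478/7 ≈ 1211.1)
((-7628 + 20084) + 178**2)/(-26129 + m) = ((-7628 + 20084) + 178**2)/(-26129 + 8478/7) = (12456 + 31684)/(-174425/7) = 44140*(-7/174425) = -61796/34885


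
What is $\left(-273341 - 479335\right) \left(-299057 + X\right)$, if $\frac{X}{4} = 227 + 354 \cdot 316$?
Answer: $-112379795532$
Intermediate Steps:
$X = 448364$ ($X = 4 \left(227 + 354 \cdot 316\right) = 4 \left(227 + 111864\right) = 4 \cdot 112091 = 448364$)
$\left(-273341 - 479335\right) \left(-299057 + X\right) = \left(-273341 - 479335\right) \left(-299057 + 448364\right) = \left(-752676\right) 149307 = -112379795532$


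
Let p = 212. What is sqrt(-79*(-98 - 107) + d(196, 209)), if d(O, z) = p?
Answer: 3*sqrt(1823) ≈ 128.09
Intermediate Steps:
d(O, z) = 212
sqrt(-79*(-98 - 107) + d(196, 209)) = sqrt(-79*(-98 - 107) + 212) = sqrt(-79*(-205) + 212) = sqrt(16195 + 212) = sqrt(16407) = 3*sqrt(1823)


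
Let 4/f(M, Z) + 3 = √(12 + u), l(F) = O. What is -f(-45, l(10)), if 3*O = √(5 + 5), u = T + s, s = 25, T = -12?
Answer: -2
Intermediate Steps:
u = 13 (u = -12 + 25 = 13)
O = √10/3 (O = √(5 + 5)/3 = √10/3 ≈ 1.0541)
l(F) = √10/3
f(M, Z) = 2 (f(M, Z) = 4/(-3 + √(12 + 13)) = 4/(-3 + √25) = 4/(-3 + 5) = 4/2 = 4*(½) = 2)
-f(-45, l(10)) = -1*2 = -2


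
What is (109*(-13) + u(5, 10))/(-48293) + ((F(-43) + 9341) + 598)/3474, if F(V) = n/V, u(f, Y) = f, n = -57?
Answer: 3475499591/1202350821 ≈ 2.8906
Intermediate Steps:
F(V) = -57/V
(109*(-13) + u(5, 10))/(-48293) + ((F(-43) + 9341) + 598)/3474 = (109*(-13) + 5)/(-48293) + ((-57/(-43) + 9341) + 598)/3474 = (-1417 + 5)*(-1/48293) + ((-57*(-1/43) + 9341) + 598)*(1/3474) = -1412*(-1/48293) + ((57/43 + 9341) + 598)*(1/3474) = 1412/48293 + (401720/43 + 598)*(1/3474) = 1412/48293 + (427434/43)*(1/3474) = 1412/48293 + 71239/24897 = 3475499591/1202350821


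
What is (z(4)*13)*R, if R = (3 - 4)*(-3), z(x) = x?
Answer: 156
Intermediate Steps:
R = 3 (R = -1*(-3) = 3)
(z(4)*13)*R = (4*13)*3 = 52*3 = 156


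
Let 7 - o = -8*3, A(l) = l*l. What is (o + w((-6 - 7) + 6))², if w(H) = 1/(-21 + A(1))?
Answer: 383161/400 ≈ 957.90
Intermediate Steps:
A(l) = l²
o = 31 (o = 7 - (-8)*3 = 7 - 1*(-24) = 7 + 24 = 31)
w(H) = -1/20 (w(H) = 1/(-21 + 1²) = 1/(-21 + 1) = 1/(-20) = -1/20)
(o + w((-6 - 7) + 6))² = (31 - 1/20)² = (619/20)² = 383161/400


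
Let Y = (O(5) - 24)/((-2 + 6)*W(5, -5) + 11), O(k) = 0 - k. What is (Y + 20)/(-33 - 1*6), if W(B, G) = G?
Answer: -209/351 ≈ -0.59544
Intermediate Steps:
O(k) = -k
Y = 29/9 (Y = (-1*5 - 24)/((-2 + 6)*(-5) + 11) = (-5 - 24)/(4*(-5) + 11) = -29/(-20 + 11) = -29/(-9) = -29*(-⅑) = 29/9 ≈ 3.2222)
(Y + 20)/(-33 - 1*6) = (29/9 + 20)/(-33 - 1*6) = 209/(9*(-33 - 6)) = (209/9)/(-39) = (209/9)*(-1/39) = -209/351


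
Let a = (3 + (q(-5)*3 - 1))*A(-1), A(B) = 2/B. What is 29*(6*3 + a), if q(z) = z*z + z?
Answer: -3074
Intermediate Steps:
q(z) = z + z**2 (q(z) = z**2 + z = z + z**2)
a = -124 (a = (3 + (-5*(1 - 5)*3 - 1))*(2/(-1)) = (3 + (-5*(-4)*3 - 1))*(2*(-1)) = (3 + (20*3 - 1))*(-2) = (3 + (60 - 1))*(-2) = (3 + 59)*(-2) = 62*(-2) = -124)
29*(6*3 + a) = 29*(6*3 - 124) = 29*(18 - 124) = 29*(-106) = -3074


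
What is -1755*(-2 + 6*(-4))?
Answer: 45630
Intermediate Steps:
-1755*(-2 + 6*(-4)) = -1755*(-2 - 24) = -1755*(-26) = -351*(-130) = 45630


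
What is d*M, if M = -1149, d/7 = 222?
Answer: -1785546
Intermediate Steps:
d = 1554 (d = 7*222 = 1554)
d*M = 1554*(-1149) = -1785546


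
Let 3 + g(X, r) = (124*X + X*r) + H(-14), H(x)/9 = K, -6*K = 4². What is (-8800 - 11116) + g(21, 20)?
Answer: -16919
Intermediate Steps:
K = -8/3 (K = -⅙*4² = -⅙*16 = -8/3 ≈ -2.6667)
H(x) = -24 (H(x) = 9*(-8/3) = -24)
g(X, r) = -27 + 124*X + X*r (g(X, r) = -3 + ((124*X + X*r) - 24) = -3 + (-24 + 124*X + X*r) = -27 + 124*X + X*r)
(-8800 - 11116) + g(21, 20) = (-8800 - 11116) + (-27 + 124*21 + 21*20) = -19916 + (-27 + 2604 + 420) = -19916 + 2997 = -16919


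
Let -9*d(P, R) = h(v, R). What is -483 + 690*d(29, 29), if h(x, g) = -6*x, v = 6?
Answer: 2277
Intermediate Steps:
d(P, R) = 4 (d(P, R) = -(-2)*6/3 = -⅑*(-36) = 4)
-483 + 690*d(29, 29) = -483 + 690*4 = -483 + 2760 = 2277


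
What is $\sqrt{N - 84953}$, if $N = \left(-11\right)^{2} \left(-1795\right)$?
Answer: $6 i \sqrt{8393} \approx 549.68 i$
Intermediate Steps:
$N = -217195$ ($N = 121 \left(-1795\right) = -217195$)
$\sqrt{N - 84953} = \sqrt{-217195 - 84953} = \sqrt{-302148} = 6 i \sqrt{8393}$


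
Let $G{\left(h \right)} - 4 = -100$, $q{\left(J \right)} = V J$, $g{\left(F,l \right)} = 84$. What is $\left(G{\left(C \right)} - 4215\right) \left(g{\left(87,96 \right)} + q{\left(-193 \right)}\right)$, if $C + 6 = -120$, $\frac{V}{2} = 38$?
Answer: $62871624$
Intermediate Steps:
$V = 76$ ($V = 2 \cdot 38 = 76$)
$q{\left(J \right)} = 76 J$
$C = -126$ ($C = -6 - 120 = -126$)
$G{\left(h \right)} = -96$ ($G{\left(h \right)} = 4 - 100 = -96$)
$\left(G{\left(C \right)} - 4215\right) \left(g{\left(87,96 \right)} + q{\left(-193 \right)}\right) = \left(-96 - 4215\right) \left(84 + 76 \left(-193\right)\right) = \left(-96 - 4215\right) \left(84 - 14668\right) = \left(-4311\right) \left(-14584\right) = 62871624$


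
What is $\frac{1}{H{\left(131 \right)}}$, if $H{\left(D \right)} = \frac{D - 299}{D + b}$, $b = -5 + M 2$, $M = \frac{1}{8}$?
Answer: $- \frac{505}{672} \approx -0.75149$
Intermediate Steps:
$M = \frac{1}{8} \approx 0.125$
$b = - \frac{19}{4}$ ($b = -5 + \frac{1}{8} \cdot 2 = -5 + \frac{1}{4} = - \frac{19}{4} \approx -4.75$)
$H{\left(D \right)} = \frac{-299 + D}{- \frac{19}{4} + D}$ ($H{\left(D \right)} = \frac{D - 299}{D - \frac{19}{4}} = \frac{-299 + D}{- \frac{19}{4} + D}$)
$\frac{1}{H{\left(131 \right)}} = \frac{1}{4 \frac{1}{-19 + 4 \cdot 131} \left(-299 + 131\right)} = \frac{1}{4 \frac{1}{-19 + 524} \left(-168\right)} = \frac{1}{4 \cdot \frac{1}{505} \left(-168\right)} = \frac{1}{- \frac{672}{505}} = - \frac{505}{672}$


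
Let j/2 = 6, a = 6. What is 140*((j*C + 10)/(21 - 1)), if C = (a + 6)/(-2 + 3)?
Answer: 1078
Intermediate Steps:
C = 12 (C = (6 + 6)/(-2 + 3) = 12/1 = 12*1 = 12)
j = 12 (j = 2*6 = 12)
140*((j*C + 10)/(21 - 1)) = 140*((12*12 + 10)/(21 - 1)) = 140*((144 + 10)/20) = 140*(154*(1/20)) = 140*(77/10) = 1078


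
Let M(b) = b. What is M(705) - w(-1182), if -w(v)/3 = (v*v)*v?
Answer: -4954200999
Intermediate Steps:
w(v) = -3*v**3 (w(v) = -3*v*v*v = -3*v**2*v = -3*v**3)
M(705) - w(-1182) = 705 - (-3)*(-1182)**3 = 705 - (-3)*(-1651400568) = 705 - 1*4954201704 = 705 - 4954201704 = -4954200999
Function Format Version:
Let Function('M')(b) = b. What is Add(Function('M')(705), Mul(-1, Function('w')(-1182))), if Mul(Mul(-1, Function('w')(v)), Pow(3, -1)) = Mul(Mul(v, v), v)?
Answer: -4954200999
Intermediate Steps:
Function('w')(v) = Mul(-3, Pow(v, 3)) (Function('w')(v) = Mul(-3, Mul(Mul(v, v), v)) = Mul(-3, Mul(Pow(v, 2), v)) = Mul(-3, Pow(v, 3)))
Add(Function('M')(705), Mul(-1, Function('w')(-1182))) = Add(705, Mul(-1, Mul(-3, Pow(-1182, 3)))) = Add(705, Mul(-1, Mul(-3, -1651400568))) = Add(705, Mul(-1, 4954201704)) = Add(705, -4954201704) = -4954200999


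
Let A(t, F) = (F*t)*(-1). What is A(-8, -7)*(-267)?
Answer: 14952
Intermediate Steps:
A(t, F) = -F*t
A(-8, -7)*(-267) = -1*(-7)*(-8)*(-267) = -56*(-267) = 14952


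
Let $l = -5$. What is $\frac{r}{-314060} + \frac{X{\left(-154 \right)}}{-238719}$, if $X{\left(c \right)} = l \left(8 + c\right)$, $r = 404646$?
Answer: $- \frac{48412976137}{37486044570} \approx -1.2915$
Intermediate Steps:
$X{\left(c \right)} = -40 - 5 c$ ($X{\left(c \right)} = - 5 \left(8 + c\right) = -40 - 5 c$)
$\frac{r}{-314060} + \frac{X{\left(-154 \right)}}{-238719} = \frac{404646}{-314060} + \frac{-40 - -770}{-238719} = 404646 \left(- \frac{1}{314060}\right) + \left(-40 + 770\right) \left(- \frac{1}{238719}\right) = - \frac{202323}{157030} + 730 \left(- \frac{1}{238719}\right) = - \frac{202323}{157030} - \frac{730}{238719} = - \frac{48412976137}{37486044570}$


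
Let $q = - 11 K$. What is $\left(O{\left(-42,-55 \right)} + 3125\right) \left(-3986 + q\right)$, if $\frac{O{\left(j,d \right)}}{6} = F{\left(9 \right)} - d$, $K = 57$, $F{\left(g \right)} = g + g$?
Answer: $-16436119$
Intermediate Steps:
$F{\left(g \right)} = 2 g$
$O{\left(j,d \right)} = 108 - 6 d$ ($O{\left(j,d \right)} = 6 \left(2 \cdot 9 - d\right) = 6 \left(18 - d\right) = 108 - 6 d$)
$q = -627$ ($q = \left(-11\right) 57 = -627$)
$\left(O{\left(-42,-55 \right)} + 3125\right) \left(-3986 + q\right) = \left(\left(108 - -330\right) + 3125\right) \left(-3986 - 627\right) = \left(\left(108 + 330\right) + 3125\right) \left(-4613\right) = \left(438 + 3125\right) \left(-4613\right) = 3563 \left(-4613\right) = -16436119$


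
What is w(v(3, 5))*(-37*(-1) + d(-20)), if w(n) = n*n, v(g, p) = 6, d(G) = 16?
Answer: 1908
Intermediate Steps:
w(n) = n²
w(v(3, 5))*(-37*(-1) + d(-20)) = 6²*(-37*(-1) + 16) = 36*(37 + 16) = 36*53 = 1908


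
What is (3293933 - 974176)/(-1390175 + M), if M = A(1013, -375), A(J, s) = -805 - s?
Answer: -2319757/1390605 ≈ -1.6682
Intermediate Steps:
M = -430 (M = -805 - 1*(-375) = -805 + 375 = -430)
(3293933 - 974176)/(-1390175 + M) = (3293933 - 974176)/(-1390175 - 430) = 2319757/(-1390605) = 2319757*(-1/1390605) = -2319757/1390605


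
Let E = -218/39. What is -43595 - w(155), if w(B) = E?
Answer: -1699987/39 ≈ -43589.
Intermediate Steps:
E = -218/39 (E = -218*1/39 = -218/39 ≈ -5.5897)
w(B) = -218/39
-43595 - w(155) = -43595 - 1*(-218/39) = -43595 + 218/39 = -1699987/39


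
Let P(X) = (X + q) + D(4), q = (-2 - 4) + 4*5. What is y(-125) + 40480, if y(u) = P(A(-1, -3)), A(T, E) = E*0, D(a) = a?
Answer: 40498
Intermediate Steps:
A(T, E) = 0
q = 14 (q = -6 + 20 = 14)
P(X) = 18 + X (P(X) = (X + 14) + 4 = (14 + X) + 4 = 18 + X)
y(u) = 18 (y(u) = 18 + 0 = 18)
y(-125) + 40480 = 18 + 40480 = 40498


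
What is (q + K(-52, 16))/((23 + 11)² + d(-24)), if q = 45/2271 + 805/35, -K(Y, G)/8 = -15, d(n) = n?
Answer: 54133/428462 ≈ 0.12634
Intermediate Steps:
K(Y, G) = 120 (K(Y, G) = -8*(-15) = 120)
q = 17426/757 (q = 45*(1/2271) + 805*(1/35) = 15/757 + 23 = 17426/757 ≈ 23.020)
(q + K(-52, 16))/((23 + 11)² + d(-24)) = (17426/757 + 120)/((23 + 11)² - 24) = 108266/(757*(34² - 24)) = 108266/(757*(1156 - 24)) = (108266/757)/1132 = (108266/757)*(1/1132) = 54133/428462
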